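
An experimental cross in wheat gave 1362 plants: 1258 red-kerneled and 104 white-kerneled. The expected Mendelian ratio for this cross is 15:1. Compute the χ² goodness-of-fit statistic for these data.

4.464

Total ratio parts = 16. Expected numbers out of 1362:
  red-kerneled: 1362 × 15/16 = 1276.875
  white-kerneled: 1362 × 1/16 = 85.125
χ² = Σ (O − E)² / E
  red-kerneled: (1258 − 1276.875)² / 1276.875 = 0.2790
  white-kerneled: (104 − 85.125)² / 85.125 = 4.1852
χ² = 0.2790 + 4.1852 = 4.4642 ≈ 4.464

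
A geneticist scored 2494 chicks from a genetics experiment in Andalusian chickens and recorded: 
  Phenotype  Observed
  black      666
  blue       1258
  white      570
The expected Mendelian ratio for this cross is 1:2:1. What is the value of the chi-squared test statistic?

Expected counts for N = 2494 under a 1:2:1 ratio (total parts = 4):
  black: 2494 × 1/4 = 623.5
  blue: 2494 × 2/4 = 1247
  white: 2494 × 1/4 = 623.5
χ² = Σ (O − E)² / E
  black: (666 − 623.5)² / 623.5 = 2.8970
  blue: (1258 − 1247)² / 1247 = 0.0970
  white: (570 − 623.5)² / 623.5 = 4.5906
χ² = 2.8970 + 0.0970 + 4.5906 = 7.5846 ≈ 7.585

7.585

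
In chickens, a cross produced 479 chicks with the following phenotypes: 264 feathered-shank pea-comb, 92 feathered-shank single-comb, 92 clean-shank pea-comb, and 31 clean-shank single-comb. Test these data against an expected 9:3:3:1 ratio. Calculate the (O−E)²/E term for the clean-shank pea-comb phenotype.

The 9:3:3:1 ratio has 16 parts, so with N = 479 the expected counts are:
  feathered-shank pea-comb: 479 × 9/16 = 269.4375
  feathered-shank single-comb: 479 × 3/16 = 89.8125
  clean-shank pea-comb: 479 × 3/16 = 89.8125
  clean-shank single-comb: 479 × 1/16 = 29.9375
Contribution of clean-shank pea-comb: (92 − 89.8125)² / 89.8125 = 0.0533

0.053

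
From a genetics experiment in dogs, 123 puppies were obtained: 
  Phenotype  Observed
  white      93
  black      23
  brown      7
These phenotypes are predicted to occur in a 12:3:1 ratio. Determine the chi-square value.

Expected counts for N = 123 under a 12:3:1 ratio (total parts = 16):
  white: 123 × 12/16 = 92.25
  black: 123 × 3/16 = 23.0625
  brown: 123 × 1/16 = 7.6875
χ² = Σ (O − E)² / E
  white: (93 − 92.25)² / 92.25 = 0.0061
  black: (23 − 23.0625)² / 23.0625 = 0.0002
  brown: (7 − 7.6875)² / 7.6875 = 0.0615
χ² = 0.0061 + 0.0002 + 0.0615 = 0.0678 ≈ 0.068

0.068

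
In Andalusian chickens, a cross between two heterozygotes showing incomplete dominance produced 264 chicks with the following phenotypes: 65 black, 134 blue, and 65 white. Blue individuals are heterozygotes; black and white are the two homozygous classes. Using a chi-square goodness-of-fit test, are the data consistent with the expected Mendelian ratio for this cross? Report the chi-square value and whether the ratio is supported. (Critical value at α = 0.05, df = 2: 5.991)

0.061; consistent

With incomplete dominance, a heterozygote × heterozygote cross gives a 1:2:1 phenotypic ratio.
Total ratio parts = 4. Expected numbers out of 264:
  black: 264 × 1/4 = 66
  blue: 264 × 2/4 = 132
  white: 264 × 1/4 = 66
χ² = Σ (O − E)² / E
  black: (65 − 66)² / 66 = 0.0152
  blue: (134 − 132)² / 132 = 0.0303
  white: (65 − 66)² / 66 = 0.0152
χ² = 0.0152 + 0.0303 + 0.0152 = 0.0607 ≈ 0.061
Degrees of freedom = 3 − 1 = 2; critical value at α = 0.05 is 5.991.
Since 0.061 < 5.991, we fail to reject the null hypothesis — the data are consistent with the 1:2:1 ratio.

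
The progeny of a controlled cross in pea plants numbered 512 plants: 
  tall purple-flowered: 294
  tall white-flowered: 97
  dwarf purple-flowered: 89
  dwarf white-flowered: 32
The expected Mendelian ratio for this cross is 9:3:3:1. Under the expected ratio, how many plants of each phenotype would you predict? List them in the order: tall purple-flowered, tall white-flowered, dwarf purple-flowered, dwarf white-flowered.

288, 96, 96, 32

The 9:3:3:1 ratio has 16 parts, so with N = 512 the expected counts are:
  tall purple-flowered: 512 × 9/16 = 288
  tall white-flowered: 512 × 3/16 = 96
  dwarf purple-flowered: 512 × 3/16 = 96
  dwarf white-flowered: 512 × 1/16 = 32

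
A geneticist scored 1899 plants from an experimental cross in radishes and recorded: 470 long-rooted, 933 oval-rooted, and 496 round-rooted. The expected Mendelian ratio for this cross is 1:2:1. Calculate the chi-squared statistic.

1.285

Under the 1:2:1 hypothesis (Σ ratio = 4, N = 1899):
  long-rooted: 1899 × 1/4 = 474.75
  oval-rooted: 1899 × 2/4 = 949.5
  round-rooted: 1899 × 1/4 = 474.75
χ² = Σ (O − E)² / E
  long-rooted: (470 − 474.75)² / 474.75 = 0.0475
  oval-rooted: (933 − 949.5)² / 949.5 = 0.2867
  round-rooted: (496 − 474.75)² / 474.75 = 0.9512
χ² = 0.0475 + 0.2867 + 0.9512 = 1.2854 ≈ 1.285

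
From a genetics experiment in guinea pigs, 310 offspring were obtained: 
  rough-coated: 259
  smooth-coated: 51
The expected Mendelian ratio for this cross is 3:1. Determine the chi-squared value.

Total ratio parts = 4. Expected numbers out of 310:
  rough-coated: 310 × 3/4 = 232.5
  smooth-coated: 310 × 1/4 = 77.5
χ² = Σ (O − E)² / E
  rough-coated: (259 − 232.5)² / 232.5 = 3.0204
  smooth-coated: (51 − 77.5)² / 77.5 = 9.0613
χ² = 3.0204 + 9.0613 = 12.0817 ≈ 12.082

12.082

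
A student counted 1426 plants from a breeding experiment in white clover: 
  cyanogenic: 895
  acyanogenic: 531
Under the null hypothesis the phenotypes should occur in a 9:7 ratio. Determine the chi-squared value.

24.580

Under the 9:7 hypothesis (Σ ratio = 16, N = 1426):
  cyanogenic: 1426 × 9/16 = 802.125
  acyanogenic: 1426 × 7/16 = 623.875
χ² = Σ (O − E)² / E
  cyanogenic: (895 − 802.125)² / 802.125 = 10.7536
  acyanogenic: (531 − 623.875)² / 623.875 = 13.8261
χ² = 10.7536 + 13.8261 = 24.5797 ≈ 24.580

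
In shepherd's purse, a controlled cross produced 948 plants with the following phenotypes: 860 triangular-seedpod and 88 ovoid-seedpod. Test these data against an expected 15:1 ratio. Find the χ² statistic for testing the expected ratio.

14.880

Total ratio parts = 16. Expected numbers out of 948:
  triangular-seedpod: 948 × 15/16 = 888.75
  ovoid-seedpod: 948 × 1/16 = 59.25
χ² = Σ (O − E)² / E
  triangular-seedpod: (860 − 888.75)² / 888.75 = 0.9300
  ovoid-seedpod: (88 − 59.25)² / 59.25 = 13.9504
χ² = 0.9300 + 13.9504 = 14.8804 ≈ 14.880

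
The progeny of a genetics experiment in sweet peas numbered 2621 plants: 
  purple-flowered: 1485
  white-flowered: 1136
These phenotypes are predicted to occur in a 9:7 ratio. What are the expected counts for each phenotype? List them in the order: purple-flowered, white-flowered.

1474.3125, 1146.6875

Total ratio parts = 16. Expected numbers out of 2621:
  purple-flowered: 2621 × 9/16 = 1474.3125
  white-flowered: 2621 × 7/16 = 1146.6875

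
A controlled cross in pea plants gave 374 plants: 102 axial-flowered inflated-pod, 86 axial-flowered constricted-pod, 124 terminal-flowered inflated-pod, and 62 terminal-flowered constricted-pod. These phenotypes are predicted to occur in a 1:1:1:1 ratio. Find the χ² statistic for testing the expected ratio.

21.936

Total ratio parts = 4. Expected numbers out of 374:
  axial-flowered inflated-pod: 374 × 1/4 = 93.5
  axial-flowered constricted-pod: 374 × 1/4 = 93.5
  terminal-flowered inflated-pod: 374 × 1/4 = 93.5
  terminal-flowered constricted-pod: 374 × 1/4 = 93.5
χ² = Σ (O − E)² / E
  axial-flowered inflated-pod: (102 − 93.5)² / 93.5 = 0.7727
  axial-flowered constricted-pod: (86 − 93.5)² / 93.5 = 0.6016
  terminal-flowered inflated-pod: (124 − 93.5)² / 93.5 = 9.9492
  terminal-flowered constricted-pod: (62 − 93.5)² / 93.5 = 10.6123
χ² = 0.7727 + 0.6016 + 9.9492 + 10.6123 = 21.9358 ≈ 21.936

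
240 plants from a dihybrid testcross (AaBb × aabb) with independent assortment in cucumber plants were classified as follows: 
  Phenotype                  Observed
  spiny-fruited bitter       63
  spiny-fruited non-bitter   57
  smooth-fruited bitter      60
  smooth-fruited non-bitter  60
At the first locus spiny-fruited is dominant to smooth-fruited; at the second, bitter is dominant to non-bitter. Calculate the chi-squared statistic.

A dihybrid testcross with independent assortment gives a 1:1:1:1 ratio.
Expected counts for N = 240 under a 1:1:1:1 ratio (total parts = 4):
  spiny-fruited bitter: 240 × 1/4 = 60
  spiny-fruited non-bitter: 240 × 1/4 = 60
  smooth-fruited bitter: 240 × 1/4 = 60
  smooth-fruited non-bitter: 240 × 1/4 = 60
χ² = Σ (O − E)² / E
  spiny-fruited bitter: (63 − 60)² / 60 = 0.1500
  spiny-fruited non-bitter: (57 − 60)² / 60 = 0.1500
  smooth-fruited bitter: (60 − 60)² / 60 = 0.0000
  smooth-fruited non-bitter: (60 − 60)² / 60 = 0.0000
χ² = 0.1500 + 0.1500 + 0.0000 + 0.0000 = 0.300

0.300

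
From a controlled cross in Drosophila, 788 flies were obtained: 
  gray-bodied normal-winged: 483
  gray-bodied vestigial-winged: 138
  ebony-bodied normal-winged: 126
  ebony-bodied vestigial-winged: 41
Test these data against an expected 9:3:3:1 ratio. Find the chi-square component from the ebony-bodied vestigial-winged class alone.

1.382

Total ratio parts = 16. Expected numbers out of 788:
  gray-bodied normal-winged: 788 × 9/16 = 443.25
  gray-bodied vestigial-winged: 788 × 3/16 = 147.75
  ebony-bodied normal-winged: 788 × 3/16 = 147.75
  ebony-bodied vestigial-winged: 788 × 1/16 = 49.25
Contribution of ebony-bodied vestigial-winged: (41 − 49.25)² / 49.25 = 1.3820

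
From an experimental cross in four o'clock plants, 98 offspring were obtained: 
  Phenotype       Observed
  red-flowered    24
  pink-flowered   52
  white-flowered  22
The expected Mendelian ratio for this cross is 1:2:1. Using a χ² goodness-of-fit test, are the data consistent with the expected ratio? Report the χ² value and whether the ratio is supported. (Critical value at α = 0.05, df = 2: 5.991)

Under the 1:2:1 hypothesis (Σ ratio = 4, N = 98):
  red-flowered: 98 × 1/4 = 24.5
  pink-flowered: 98 × 2/4 = 49
  white-flowered: 98 × 1/4 = 24.5
χ² = Σ (O − E)² / E
  red-flowered: (24 − 24.5)² / 24.5 = 0.0102
  pink-flowered: (52 − 49)² / 49 = 0.1837
  white-flowered: (22 − 24.5)² / 24.5 = 0.2551
χ² = 0.0102 + 0.1837 + 0.2551 = 0.449
Degrees of freedom = 3 − 1 = 2; critical value at α = 0.05 is 5.991.
Since 0.449 < 5.991, we fail to reject the null hypothesis — the data are consistent with the 1:2:1 ratio.

0.449; consistent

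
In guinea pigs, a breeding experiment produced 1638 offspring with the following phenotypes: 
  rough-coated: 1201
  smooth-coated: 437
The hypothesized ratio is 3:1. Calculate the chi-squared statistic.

2.462

The 3:1 ratio has 4 parts, so with N = 1638 the expected counts are:
  rough-coated: 1638 × 3/4 = 1228.5
  smooth-coated: 1638 × 1/4 = 409.5
χ² = Σ (O − E)² / E
  rough-coated: (1201 − 1228.5)² / 1228.5 = 0.6156
  smooth-coated: (437 − 409.5)² / 409.5 = 1.8468
χ² = 0.6156 + 1.8468 = 2.4624 ≈ 2.462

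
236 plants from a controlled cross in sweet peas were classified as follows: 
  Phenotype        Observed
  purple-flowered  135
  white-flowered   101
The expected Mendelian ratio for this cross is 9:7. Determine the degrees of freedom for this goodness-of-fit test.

1

A goodness-of-fit test with 2 phenotype classes has df = 2 − 1 = 1.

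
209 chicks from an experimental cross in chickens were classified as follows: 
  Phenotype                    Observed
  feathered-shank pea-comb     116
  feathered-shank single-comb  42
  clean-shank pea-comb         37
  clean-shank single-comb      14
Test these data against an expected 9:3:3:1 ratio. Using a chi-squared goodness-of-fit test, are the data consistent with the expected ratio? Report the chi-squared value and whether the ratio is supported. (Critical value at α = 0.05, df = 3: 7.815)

Under the 9:3:3:1 hypothesis (Σ ratio = 16, N = 209):
  feathered-shank pea-comb: 209 × 9/16 = 117.5625
  feathered-shank single-comb: 209 × 3/16 = 39.1875
  clean-shank pea-comb: 209 × 3/16 = 39.1875
  clean-shank single-comb: 209 × 1/16 = 13.0625
χ² = Σ (O − E)² / E
  feathered-shank pea-comb: (116 − 117.5625)² / 117.5625 = 0.0208
  feathered-shank single-comb: (42 − 39.1875)² / 39.1875 = 0.2019
  clean-shank pea-comb: (37 − 39.1875)² / 39.1875 = 0.1221
  clean-shank single-comb: (14 − 13.0625)² / 13.0625 = 0.0673
χ² = 0.0208 + 0.2019 + 0.1221 + 0.0673 = 0.4121 ≈ 0.412
Degrees of freedom = 4 − 1 = 3; critical value at α = 0.05 is 7.815.
Since 0.412 < 7.815, we fail to reject the null hypothesis — the data are consistent with the 9:3:3:1 ratio.

0.412; consistent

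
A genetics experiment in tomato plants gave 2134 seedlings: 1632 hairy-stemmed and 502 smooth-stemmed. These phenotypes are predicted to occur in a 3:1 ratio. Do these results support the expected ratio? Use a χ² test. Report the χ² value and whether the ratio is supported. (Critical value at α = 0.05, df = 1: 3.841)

2.480; consistent

Under the 3:1 hypothesis (Σ ratio = 4, N = 2134):
  hairy-stemmed: 2134 × 3/4 = 1600.5
  smooth-stemmed: 2134 × 1/4 = 533.5
χ² = Σ (O − E)² / E
  hairy-stemmed: (1632 − 1600.5)² / 1600.5 = 0.6200
  smooth-stemmed: (502 − 533.5)² / 533.5 = 1.8599
χ² = 0.6200 + 1.8599 = 2.4799 ≈ 2.480
Degrees of freedom = 2 − 1 = 1; critical value at α = 0.05 is 3.841.
Since 2.480 < 3.841, we fail to reject the null hypothesis — the data are consistent with the 3:1 ratio.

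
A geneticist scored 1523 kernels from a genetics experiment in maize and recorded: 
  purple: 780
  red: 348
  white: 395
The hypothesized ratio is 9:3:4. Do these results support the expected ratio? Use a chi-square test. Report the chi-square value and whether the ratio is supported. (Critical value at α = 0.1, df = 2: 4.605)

21.050; not consistent

Under the 9:3:4 hypothesis (Σ ratio = 16, N = 1523):
  purple: 1523 × 9/16 = 856.6875
  red: 1523 × 3/16 = 285.5625
  white: 1523 × 4/16 = 380.75
χ² = Σ (O − E)² / E
  purple: (780 − 856.6875)² / 856.6875 = 6.8648
  red: (348 − 285.5625)² / 285.5625 = 13.6518
  white: (395 − 380.75)² / 380.75 = 0.5333
χ² = 6.8648 + 13.6518 + 0.5333 = 21.0499 ≈ 21.050
Degrees of freedom = 3 − 1 = 2; critical value at α = 0.1 is 4.605.
Since 21.050 > 4.605, we reject the null hypothesis — the data do not fit the 9:3:4 ratio.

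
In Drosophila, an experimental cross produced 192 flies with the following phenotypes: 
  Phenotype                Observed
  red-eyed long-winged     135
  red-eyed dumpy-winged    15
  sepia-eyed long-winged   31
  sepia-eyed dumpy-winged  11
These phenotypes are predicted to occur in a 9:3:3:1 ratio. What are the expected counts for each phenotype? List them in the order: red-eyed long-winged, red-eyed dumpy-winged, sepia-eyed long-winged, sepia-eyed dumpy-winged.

108, 36, 36, 12

Total ratio parts = 16. Expected numbers out of 192:
  red-eyed long-winged: 192 × 9/16 = 108
  red-eyed dumpy-winged: 192 × 3/16 = 36
  sepia-eyed long-winged: 192 × 3/16 = 36
  sepia-eyed dumpy-winged: 192 × 1/16 = 12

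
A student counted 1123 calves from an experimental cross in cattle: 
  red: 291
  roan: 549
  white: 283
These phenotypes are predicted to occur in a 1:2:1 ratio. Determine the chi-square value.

0.671

Expected counts for N = 1123 under a 1:2:1 ratio (total parts = 4):
  red: 1123 × 1/4 = 280.75
  roan: 1123 × 2/4 = 561.5
  white: 1123 × 1/4 = 280.75
χ² = Σ (O − E)² / E
  red: (291 − 280.75)² / 280.75 = 0.3742
  roan: (549 − 561.5)² / 561.5 = 0.2783
  white: (283 − 280.75)² / 280.75 = 0.0180
χ² = 0.3742 + 0.2783 + 0.0180 = 0.6705 ≈ 0.671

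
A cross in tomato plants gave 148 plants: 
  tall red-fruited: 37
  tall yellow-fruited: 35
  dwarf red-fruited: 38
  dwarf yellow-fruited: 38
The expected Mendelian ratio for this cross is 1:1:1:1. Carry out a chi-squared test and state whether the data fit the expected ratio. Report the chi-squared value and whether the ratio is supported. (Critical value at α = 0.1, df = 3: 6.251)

Total ratio parts = 4. Expected numbers out of 148:
  tall red-fruited: 148 × 1/4 = 37
  tall yellow-fruited: 148 × 1/4 = 37
  dwarf red-fruited: 148 × 1/4 = 37
  dwarf yellow-fruited: 148 × 1/4 = 37
χ² = Σ (O − E)² / E
  tall red-fruited: (37 − 37)² / 37 = 0.0000
  tall yellow-fruited: (35 − 37)² / 37 = 0.1081
  dwarf red-fruited: (38 − 37)² / 37 = 0.0270
  dwarf yellow-fruited: (38 − 37)² / 37 = 0.0270
χ² = 0.0000 + 0.1081 + 0.0270 + 0.0270 = 0.1621 ≈ 0.162
Degrees of freedom = 4 − 1 = 3; critical value at α = 0.1 is 6.251.
Since 0.162 < 6.251, we fail to reject the null hypothesis — the data are consistent with the 1:1:1:1 ratio.

0.162; consistent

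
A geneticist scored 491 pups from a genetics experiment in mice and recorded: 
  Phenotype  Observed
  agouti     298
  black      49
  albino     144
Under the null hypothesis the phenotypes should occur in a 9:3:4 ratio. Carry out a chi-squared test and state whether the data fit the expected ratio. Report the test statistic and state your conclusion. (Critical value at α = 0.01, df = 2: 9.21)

Total ratio parts = 16. Expected numbers out of 491:
  agouti: 491 × 9/16 = 276.1875
  black: 491 × 3/16 = 92.0625
  albino: 491 × 4/16 = 122.75
χ² = Σ (O − E)² / E
  agouti: (298 − 276.1875)² / 276.1875 = 1.7227
  black: (49 − 92.0625)² / 92.0625 = 20.1426
  albino: (144 − 122.75)² / 122.75 = 3.6787
χ² = 1.7227 + 20.1426 + 3.6787 = 25.544
Degrees of freedom = 3 − 1 = 2; critical value at α = 0.01 is 9.21.
Since 25.544 > 9.21, we reject the null hypothesis — the data do not fit the 9:3:4 ratio.

25.544; not consistent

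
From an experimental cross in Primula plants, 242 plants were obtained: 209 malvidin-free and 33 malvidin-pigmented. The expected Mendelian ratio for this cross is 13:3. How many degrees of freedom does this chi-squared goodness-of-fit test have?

1

A goodness-of-fit test with 2 phenotype classes has df = 2 − 1 = 1.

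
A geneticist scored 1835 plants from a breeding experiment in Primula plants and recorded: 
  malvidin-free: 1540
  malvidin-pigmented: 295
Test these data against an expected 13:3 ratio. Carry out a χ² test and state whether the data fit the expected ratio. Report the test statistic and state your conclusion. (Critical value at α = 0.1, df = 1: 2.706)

Total ratio parts = 16. Expected numbers out of 1835:
  malvidin-free: 1835 × 13/16 = 1490.9375
  malvidin-pigmented: 1835 × 3/16 = 344.0625
χ² = Σ (O − E)² / E
  malvidin-free: (1540 − 1490.9375)² / 1490.9375 = 1.6145
  malvidin-pigmented: (295 − 344.0625)² / 344.0625 = 6.9962
χ² = 1.6145 + 6.9962 = 8.6107 ≈ 8.611
Degrees of freedom = 2 − 1 = 1; critical value at α = 0.1 is 2.706.
Since 8.611 > 2.706, we reject the null hypothesis — the data do not fit the 13:3 ratio.

8.611; not consistent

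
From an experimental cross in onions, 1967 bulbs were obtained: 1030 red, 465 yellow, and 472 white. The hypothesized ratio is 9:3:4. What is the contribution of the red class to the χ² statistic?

Total ratio parts = 16. Expected numbers out of 1967:
  red: 1967 × 9/16 = 1106.4375
  yellow: 1967 × 3/16 = 368.8125
  white: 1967 × 4/16 = 491.75
Contribution of red: (1030 − 1106.4375)² / 1106.4375 = 5.2806

5.281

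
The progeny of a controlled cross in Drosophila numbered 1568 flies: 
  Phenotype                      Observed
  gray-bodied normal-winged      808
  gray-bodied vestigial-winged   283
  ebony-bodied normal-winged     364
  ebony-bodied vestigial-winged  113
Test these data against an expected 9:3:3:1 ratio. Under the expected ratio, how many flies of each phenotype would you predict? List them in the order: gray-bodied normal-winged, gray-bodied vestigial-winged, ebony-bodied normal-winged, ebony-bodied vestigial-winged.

882, 294, 294, 98

The 9:3:3:1 ratio has 16 parts, so with N = 1568 the expected counts are:
  gray-bodied normal-winged: 1568 × 9/16 = 882
  gray-bodied vestigial-winged: 1568 × 3/16 = 294
  ebony-bodied normal-winged: 1568 × 3/16 = 294
  ebony-bodied vestigial-winged: 1568 × 1/16 = 98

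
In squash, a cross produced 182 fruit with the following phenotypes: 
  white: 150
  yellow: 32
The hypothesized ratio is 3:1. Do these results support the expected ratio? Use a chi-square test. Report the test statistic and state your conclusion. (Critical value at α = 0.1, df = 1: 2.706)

5.341; not consistent

The 3:1 ratio has 4 parts, so with N = 182 the expected counts are:
  white: 182 × 3/4 = 136.5
  yellow: 182 × 1/4 = 45.5
χ² = Σ (O − E)² / E
  white: (150 − 136.5)² / 136.5 = 1.3352
  yellow: (32 − 45.5)² / 45.5 = 4.0055
χ² = 1.3352 + 4.0055 = 5.3407 ≈ 5.341
Degrees of freedom = 2 − 1 = 1; critical value at α = 0.1 is 2.706.
Since 5.341 > 2.706, we reject the null hypothesis — the data do not fit the 3:1 ratio.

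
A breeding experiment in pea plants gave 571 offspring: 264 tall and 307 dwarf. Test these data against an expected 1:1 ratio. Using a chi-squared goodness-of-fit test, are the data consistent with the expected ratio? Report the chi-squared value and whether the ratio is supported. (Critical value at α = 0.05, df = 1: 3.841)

Under the 1:1 hypothesis (Σ ratio = 2, N = 571):
  tall: 571 × 1/2 = 285.5
  dwarf: 571 × 1/2 = 285.5
χ² = Σ (O − E)² / E
  tall: (264 − 285.5)² / 285.5 = 1.6191
  dwarf: (307 − 285.5)² / 285.5 = 1.6191
χ² = 1.6191 + 1.6191 = 3.2382 ≈ 3.238
Degrees of freedom = 2 − 1 = 1; critical value at α = 0.05 is 3.841.
Since 3.238 < 3.841, we fail to reject the null hypothesis — the data are consistent with the 1:1 ratio.

3.238; consistent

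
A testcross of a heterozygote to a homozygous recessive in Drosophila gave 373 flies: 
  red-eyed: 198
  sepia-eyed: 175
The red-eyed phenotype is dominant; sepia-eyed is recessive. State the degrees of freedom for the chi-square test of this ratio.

1

A testcross of a heterozygote (Aa × aa) gives a 1:1 phenotypic ratio.
A goodness-of-fit test with 2 phenotype classes has df = 2 − 1 = 1.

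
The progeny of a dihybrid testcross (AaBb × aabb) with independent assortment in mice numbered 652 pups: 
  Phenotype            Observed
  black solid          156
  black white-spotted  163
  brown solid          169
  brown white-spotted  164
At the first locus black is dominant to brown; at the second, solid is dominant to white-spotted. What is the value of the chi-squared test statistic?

A dihybrid testcross with independent assortment gives a 1:1:1:1 ratio.
Under the 1:1:1:1 hypothesis (Σ ratio = 4, N = 652):
  black solid: 652 × 1/4 = 163
  black white-spotted: 652 × 1/4 = 163
  brown solid: 652 × 1/4 = 163
  brown white-spotted: 652 × 1/4 = 163
χ² = Σ (O − E)² / E
  black solid: (156 − 163)² / 163 = 0.3006
  black white-spotted: (163 − 163)² / 163 = 0.0000
  brown solid: (169 − 163)² / 163 = 0.2209
  brown white-spotted: (164 − 163)² / 163 = 0.0061
χ² = 0.3006 + 0.0000 + 0.2209 + 0.0061 = 0.5276 ≈ 0.528

0.528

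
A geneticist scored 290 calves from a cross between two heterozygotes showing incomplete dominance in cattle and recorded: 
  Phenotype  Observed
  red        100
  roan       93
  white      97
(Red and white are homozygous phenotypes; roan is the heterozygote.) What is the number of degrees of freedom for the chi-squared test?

2

With incomplete dominance, a heterozygote × heterozygote cross gives a 1:2:1 phenotypic ratio.
A goodness-of-fit test with 3 phenotype classes has df = 3 − 1 = 2.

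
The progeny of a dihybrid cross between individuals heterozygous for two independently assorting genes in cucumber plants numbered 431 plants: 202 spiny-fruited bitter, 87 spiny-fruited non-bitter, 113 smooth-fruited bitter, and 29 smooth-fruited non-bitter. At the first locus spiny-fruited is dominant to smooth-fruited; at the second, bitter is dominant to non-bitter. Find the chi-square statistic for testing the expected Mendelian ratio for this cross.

20.197

A dihybrid F₂ with independent assortment and complete dominance at both loci gives a 9:3:3:1 phenotypic ratio.
Expected counts for N = 431 under a 9:3:3:1 ratio (total parts = 16):
  spiny-fruited bitter: 431 × 9/16 = 242.4375
  spiny-fruited non-bitter: 431 × 3/16 = 80.8125
  smooth-fruited bitter: 431 × 3/16 = 80.8125
  smooth-fruited non-bitter: 431 × 1/16 = 26.9375
χ² = Σ (O − E)² / E
  spiny-fruited bitter: (202 − 242.4375)² / 242.4375 = 6.7448
  spiny-fruited non-bitter: (87 − 80.8125)² / 80.8125 = 0.4738
  smooth-fruited bitter: (113 − 80.8125)² / 80.8125 = 12.8202
  smooth-fruited non-bitter: (29 − 26.9375)² / 26.9375 = 0.1579
χ² = 6.7448 + 0.4738 + 12.8202 + 0.1579 = 20.1967 ≈ 20.197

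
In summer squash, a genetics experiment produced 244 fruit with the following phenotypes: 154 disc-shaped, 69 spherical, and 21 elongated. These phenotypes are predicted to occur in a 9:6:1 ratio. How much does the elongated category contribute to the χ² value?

2.168

Expected counts for N = 244 under a 9:6:1 ratio (total parts = 16):
  disc-shaped: 244 × 9/16 = 137.25
  spherical: 244 × 6/16 = 91.5
  elongated: 244 × 1/16 = 15.25
Contribution of elongated: (21 − 15.25)² / 15.25 = 2.1680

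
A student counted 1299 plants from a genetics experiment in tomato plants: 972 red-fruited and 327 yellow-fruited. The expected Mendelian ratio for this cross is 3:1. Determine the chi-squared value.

0.021

Total ratio parts = 4. Expected numbers out of 1299:
  red-fruited: 1299 × 3/4 = 974.25
  yellow-fruited: 1299 × 1/4 = 324.75
χ² = Σ (O − E)² / E
  red-fruited: (972 − 974.25)² / 974.25 = 0.0052
  yellow-fruited: (327 − 324.75)² / 324.75 = 0.0156
χ² = 0.0052 + 0.0156 = 0.0208 ≈ 0.021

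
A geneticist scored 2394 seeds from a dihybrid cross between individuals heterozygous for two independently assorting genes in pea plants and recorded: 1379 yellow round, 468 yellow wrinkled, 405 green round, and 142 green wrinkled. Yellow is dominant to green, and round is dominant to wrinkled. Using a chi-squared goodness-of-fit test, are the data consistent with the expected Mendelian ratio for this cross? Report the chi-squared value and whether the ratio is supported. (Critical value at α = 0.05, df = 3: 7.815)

6.270; consistent

A dihybrid F₂ with independent assortment and complete dominance at both loci gives a 9:3:3:1 phenotypic ratio.
Total ratio parts = 16. Expected numbers out of 2394:
  yellow round: 2394 × 9/16 = 1346.625
  yellow wrinkled: 2394 × 3/16 = 448.875
  green round: 2394 × 3/16 = 448.875
  green wrinkled: 2394 × 1/16 = 149.625
χ² = Σ (O − E)² / E
  yellow round: (1379 − 1346.625)² / 1346.625 = 0.7783
  yellow wrinkled: (468 − 448.875)² / 448.875 = 0.8148
  green round: (405 − 448.875)² / 448.875 = 4.2885
  green wrinkled: (142 − 149.625)² / 149.625 = 0.3886
χ² = 0.7783 + 0.8148 + 4.2885 + 0.3886 = 6.2702 ≈ 6.270
Degrees of freedom = 4 − 1 = 3; critical value at α = 0.05 is 7.815.
Since 6.270 < 7.815, we fail to reject the null hypothesis — the data are consistent with the 9:3:3:1 ratio.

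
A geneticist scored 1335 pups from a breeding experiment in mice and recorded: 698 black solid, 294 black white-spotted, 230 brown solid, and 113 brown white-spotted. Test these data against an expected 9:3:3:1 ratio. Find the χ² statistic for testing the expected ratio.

23.479

Total ratio parts = 16. Expected numbers out of 1335:
  black solid: 1335 × 9/16 = 750.9375
  black white-spotted: 1335 × 3/16 = 250.3125
  brown solid: 1335 × 3/16 = 250.3125
  brown white-spotted: 1335 × 1/16 = 83.4375
χ² = Σ (O − E)² / E
  black solid: (698 − 750.9375)² / 750.9375 = 3.7318
  black white-spotted: (294 − 250.3125)² / 250.3125 = 7.6249
  brown solid: (230 − 250.3125)² / 250.3125 = 1.6483
  brown white-spotted: (113 − 83.4375)² / 83.4375 = 10.4742
χ² = 3.7318 + 7.6249 + 1.6483 + 10.4742 = 23.4792 ≈ 23.479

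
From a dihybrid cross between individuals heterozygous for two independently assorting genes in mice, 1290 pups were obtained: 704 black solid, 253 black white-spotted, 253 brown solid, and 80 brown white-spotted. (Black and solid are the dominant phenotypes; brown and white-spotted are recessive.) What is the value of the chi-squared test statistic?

A dihybrid F₂ with independent assortment and complete dominance at both loci gives a 9:3:3:1 phenotypic ratio.
Under the 9:3:3:1 hypothesis (Σ ratio = 16, N = 1290):
  black solid: 1290 × 9/16 = 725.625
  black white-spotted: 1290 × 3/16 = 241.875
  brown solid: 1290 × 3/16 = 241.875
  brown white-spotted: 1290 × 1/16 = 80.625
χ² = Σ (O − E)² / E
  black solid: (704 − 725.625)² / 725.625 = 0.6445
  black white-spotted: (253 − 241.875)² / 241.875 = 0.5117
  brown solid: (253 − 241.875)² / 241.875 = 0.5117
  brown white-spotted: (80 − 80.625)² / 80.625 = 0.0048
χ² = 0.6445 + 0.5117 + 0.5117 + 0.0048 = 1.6727 ≈ 1.673

1.673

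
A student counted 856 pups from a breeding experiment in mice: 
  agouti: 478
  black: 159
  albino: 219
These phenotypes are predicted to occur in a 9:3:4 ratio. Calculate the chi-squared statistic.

0.156

Under the 9:3:4 hypothesis (Σ ratio = 16, N = 856):
  agouti: 856 × 9/16 = 481.5
  black: 856 × 3/16 = 160.5
  albino: 856 × 4/16 = 214
χ² = Σ (O − E)² / E
  agouti: (478 − 481.5)² / 481.5 = 0.0254
  black: (159 − 160.5)² / 160.5 = 0.0140
  albino: (219 − 214)² / 214 = 0.1168
χ² = 0.0254 + 0.0140 + 0.1168 = 0.1562 ≈ 0.156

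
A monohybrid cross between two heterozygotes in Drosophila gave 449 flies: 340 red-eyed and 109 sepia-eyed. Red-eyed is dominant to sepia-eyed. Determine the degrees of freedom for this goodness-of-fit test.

1

For a monohybrid cross between heterozygotes with complete dominance, the expected phenotypic ratio is 3:1.
A goodness-of-fit test with 2 phenotype classes has df = 2 − 1 = 1.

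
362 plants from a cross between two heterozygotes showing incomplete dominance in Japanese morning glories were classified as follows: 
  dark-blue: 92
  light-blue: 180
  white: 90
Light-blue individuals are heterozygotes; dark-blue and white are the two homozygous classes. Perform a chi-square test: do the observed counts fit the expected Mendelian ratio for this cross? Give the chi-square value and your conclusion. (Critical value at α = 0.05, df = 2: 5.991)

0.033; consistent

With incomplete dominance, a heterozygote × heterozygote cross gives a 1:2:1 phenotypic ratio.
Expected counts for N = 362 under a 1:2:1 ratio (total parts = 4):
  dark-blue: 362 × 1/4 = 90.5
  light-blue: 362 × 2/4 = 181
  white: 362 × 1/4 = 90.5
χ² = Σ (O − E)² / E
  dark-blue: (92 − 90.5)² / 90.5 = 0.0249
  light-blue: (180 − 181)² / 181 = 0.0055
  white: (90 − 90.5)² / 90.5 = 0.0028
χ² = 0.0249 + 0.0055 + 0.0028 = 0.0332 ≈ 0.033
Degrees of freedom = 3 − 1 = 2; critical value at α = 0.05 is 5.991.
Since 0.033 < 5.991, we fail to reject the null hypothesis — the data are consistent with the 1:2:1 ratio.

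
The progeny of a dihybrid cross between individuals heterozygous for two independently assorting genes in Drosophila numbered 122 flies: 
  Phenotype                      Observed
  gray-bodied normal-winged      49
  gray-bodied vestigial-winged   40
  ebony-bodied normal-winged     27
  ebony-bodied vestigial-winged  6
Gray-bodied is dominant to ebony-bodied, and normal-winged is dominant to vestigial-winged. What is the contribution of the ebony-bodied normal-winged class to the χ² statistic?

A dihybrid F₂ with independent assortment and complete dominance at both loci gives a 9:3:3:1 phenotypic ratio.
Expected counts for N = 122 under a 9:3:3:1 ratio (total parts = 16):
  gray-bodied normal-winged: 122 × 9/16 = 68.625
  gray-bodied vestigial-winged: 122 × 3/16 = 22.875
  ebony-bodied normal-winged: 122 × 3/16 = 22.875
  ebony-bodied vestigial-winged: 122 × 1/16 = 7.625
Contribution of ebony-bodied normal-winged: (27 − 22.875)² / 22.875 = 0.7439

0.744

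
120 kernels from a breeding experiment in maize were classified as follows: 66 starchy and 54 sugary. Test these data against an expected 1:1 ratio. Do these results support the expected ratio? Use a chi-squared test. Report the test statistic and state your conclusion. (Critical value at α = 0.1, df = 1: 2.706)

1.200; consistent

Expected counts for N = 120 under a 1:1 ratio (total parts = 2):
  starchy: 120 × 1/2 = 60
  sugary: 120 × 1/2 = 60
χ² = Σ (O − E)² / E
  starchy: (66 − 60)² / 60 = 0.6000
  sugary: (54 − 60)² / 60 = 0.6000
χ² = 0.6000 + 0.6000 = 1.200
Degrees of freedom = 2 − 1 = 1; critical value at α = 0.1 is 2.706.
Since 1.200 < 2.706, we fail to reject the null hypothesis — the data are consistent with the 1:1 ratio.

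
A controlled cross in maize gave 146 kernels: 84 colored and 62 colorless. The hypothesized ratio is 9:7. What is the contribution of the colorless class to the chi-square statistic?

0.055

The 9:7 ratio has 16 parts, so with N = 146 the expected counts are:
  colored: 146 × 9/16 = 82.125
  colorless: 146 × 7/16 = 63.875
Contribution of colorless: (62 − 63.875)² / 63.875 = 0.0550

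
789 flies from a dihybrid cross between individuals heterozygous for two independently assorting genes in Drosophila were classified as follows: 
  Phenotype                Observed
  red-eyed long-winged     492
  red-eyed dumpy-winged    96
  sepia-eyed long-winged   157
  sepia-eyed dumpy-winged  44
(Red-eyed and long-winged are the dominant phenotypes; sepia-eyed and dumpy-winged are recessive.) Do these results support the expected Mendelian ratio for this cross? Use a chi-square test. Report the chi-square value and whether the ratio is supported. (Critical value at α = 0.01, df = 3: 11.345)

24.594; not consistent

A dihybrid F₂ with independent assortment and complete dominance at both loci gives a 9:3:3:1 phenotypic ratio.
The 9:3:3:1 ratio has 16 parts, so with N = 789 the expected counts are:
  red-eyed long-winged: 789 × 9/16 = 443.8125
  red-eyed dumpy-winged: 789 × 3/16 = 147.9375
  sepia-eyed long-winged: 789 × 3/16 = 147.9375
  sepia-eyed dumpy-winged: 789 × 1/16 = 49.3125
χ² = Σ (O − E)² / E
  red-eyed long-winged: (492 − 443.8125)² / 443.8125 = 5.2320
  red-eyed dumpy-winged: (96 − 147.9375)² / 147.9375 = 18.2341
  sepia-eyed long-winged: (157 − 147.9375)² / 147.9375 = 0.5552
  sepia-eyed dumpy-winged: (44 − 49.3125)² / 49.3125 = 0.5723
χ² = 5.2320 + 18.2341 + 0.5552 + 0.5723 = 24.5936 ≈ 24.594
Degrees of freedom = 4 − 1 = 3; critical value at α = 0.01 is 11.345.
Since 24.594 > 11.345, we reject the null hypothesis — the data do not fit the 9:3:3:1 ratio.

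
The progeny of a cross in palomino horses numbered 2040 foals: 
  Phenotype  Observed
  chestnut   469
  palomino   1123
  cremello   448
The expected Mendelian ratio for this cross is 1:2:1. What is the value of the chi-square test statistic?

Total ratio parts = 4. Expected numbers out of 2040:
  chestnut: 2040 × 1/4 = 510
  palomino: 2040 × 2/4 = 1020
  cremello: 2040 × 1/4 = 510
χ² = Σ (O − E)² / E
  chestnut: (469 − 510)² / 510 = 3.2961
  palomino: (1123 − 1020)² / 1020 = 10.4010
  cremello: (448 − 510)² / 510 = 7.5373
χ² = 3.2961 + 10.4010 + 7.5373 = 21.2344 ≈ 21.234

21.234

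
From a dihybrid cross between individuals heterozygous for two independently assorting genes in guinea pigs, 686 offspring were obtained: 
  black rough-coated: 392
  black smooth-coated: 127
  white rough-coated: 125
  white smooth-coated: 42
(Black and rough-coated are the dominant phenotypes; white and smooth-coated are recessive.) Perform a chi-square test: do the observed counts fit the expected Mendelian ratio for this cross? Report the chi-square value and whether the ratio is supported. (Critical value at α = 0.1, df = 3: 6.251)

A dihybrid F₂ with independent assortment and complete dominance at both loci gives a 9:3:3:1 phenotypic ratio.
Total ratio parts = 16. Expected numbers out of 686:
  black rough-coated: 686 × 9/16 = 385.875
  black smooth-coated: 686 × 3/16 = 128.625
  white rough-coated: 686 × 3/16 = 128.625
  white smooth-coated: 686 × 1/16 = 42.875
χ² = Σ (O − E)² / E
  black rough-coated: (392 − 385.875)² / 385.875 = 0.0972
  black smooth-coated: (127 − 128.625)² / 128.625 = 0.0205
  white rough-coated: (125 − 128.625)² / 128.625 = 0.1022
  white smooth-coated: (42 − 42.875)² / 42.875 = 0.0179
χ² = 0.0972 + 0.0205 + 0.1022 + 0.0179 = 0.2378 ≈ 0.238
Degrees of freedom = 4 − 1 = 3; critical value at α = 0.1 is 6.251.
Since 0.238 < 6.251, we fail to reject the null hypothesis — the data are consistent with the 9:3:3:1 ratio.

0.238; consistent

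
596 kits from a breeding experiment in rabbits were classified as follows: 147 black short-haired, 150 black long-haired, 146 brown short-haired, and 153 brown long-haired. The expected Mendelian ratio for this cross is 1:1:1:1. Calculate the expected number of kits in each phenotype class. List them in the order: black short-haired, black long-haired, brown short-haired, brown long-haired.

Under the 1:1:1:1 hypothesis (Σ ratio = 4, N = 596):
  black short-haired: 596 × 1/4 = 149
  black long-haired: 596 × 1/4 = 149
  brown short-haired: 596 × 1/4 = 149
  brown long-haired: 596 × 1/4 = 149

149, 149, 149, 149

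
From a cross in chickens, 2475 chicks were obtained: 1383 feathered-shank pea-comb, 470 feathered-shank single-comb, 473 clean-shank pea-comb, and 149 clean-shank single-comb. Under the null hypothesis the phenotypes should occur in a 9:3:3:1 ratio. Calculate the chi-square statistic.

0.518

Total ratio parts = 16. Expected numbers out of 2475:
  feathered-shank pea-comb: 2475 × 9/16 = 1392.1875
  feathered-shank single-comb: 2475 × 3/16 = 464.0625
  clean-shank pea-comb: 2475 × 3/16 = 464.0625
  clean-shank single-comb: 2475 × 1/16 = 154.6875
χ² = Σ (O − E)² / E
  feathered-shank pea-comb: (1383 − 1392.1875)² / 1392.1875 = 0.0606
  feathered-shank single-comb: (470 − 464.0625)² / 464.0625 = 0.0760
  clean-shank pea-comb: (473 − 464.0625)² / 464.0625 = 0.1721
  clean-shank single-comb: (149 − 154.6875)² / 154.6875 = 0.2091
χ² = 0.0606 + 0.0760 + 0.1721 + 0.2091 = 0.5178 ≈ 0.518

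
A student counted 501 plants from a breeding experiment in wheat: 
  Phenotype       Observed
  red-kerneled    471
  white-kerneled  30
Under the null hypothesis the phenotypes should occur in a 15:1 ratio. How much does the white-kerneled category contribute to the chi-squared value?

0.055

Under the 15:1 hypothesis (Σ ratio = 16, N = 501):
  red-kerneled: 501 × 15/16 = 469.6875
  white-kerneled: 501 × 1/16 = 31.3125
Contribution of white-kerneled: (30 − 31.3125)² / 31.3125 = 0.0550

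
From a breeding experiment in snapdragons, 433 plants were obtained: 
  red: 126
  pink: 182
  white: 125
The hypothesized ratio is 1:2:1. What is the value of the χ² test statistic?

11.000

Total ratio parts = 4. Expected numbers out of 433:
  red: 433 × 1/4 = 108.25
  pink: 433 × 2/4 = 216.5
  white: 433 × 1/4 = 108.25
χ² = Σ (O − E)² / E
  red: (126 − 108.25)² / 108.25 = 2.9105
  pink: (182 − 216.5)² / 216.5 = 5.4977
  white: (125 − 108.25)² / 108.25 = 2.5918
χ² = 2.9105 + 5.4977 + 2.5918 = 11.000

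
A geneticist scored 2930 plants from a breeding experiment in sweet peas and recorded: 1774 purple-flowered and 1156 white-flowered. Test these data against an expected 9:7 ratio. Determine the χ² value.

Total ratio parts = 16. Expected numbers out of 2930:
  purple-flowered: 2930 × 9/16 = 1648.125
  white-flowered: 2930 × 7/16 = 1281.875
χ² = Σ (O − E)² / E
  purple-flowered: (1774 − 1648.125)² / 1648.125 = 9.6137
  white-flowered: (1156 − 1281.875)² / 1281.875 = 12.3604
χ² = 9.6137 + 12.3604 = 21.9741 ≈ 21.974

21.974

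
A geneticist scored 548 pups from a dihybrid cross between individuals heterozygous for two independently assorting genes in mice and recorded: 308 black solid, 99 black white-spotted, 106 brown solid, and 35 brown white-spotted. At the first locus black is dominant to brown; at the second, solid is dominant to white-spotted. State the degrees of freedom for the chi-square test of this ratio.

A dihybrid F₂ with independent assortment and complete dominance at both loci gives a 9:3:3:1 phenotypic ratio.
A goodness-of-fit test with 4 phenotype classes has df = 4 − 1 = 3.

3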